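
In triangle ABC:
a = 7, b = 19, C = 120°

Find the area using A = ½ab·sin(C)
A = ½·a·b·sin(C) = ½·7·19·sin(120°)
sin(120°) ≈ 0.866025
A ≈ ½·133·0.866025 = 66.5·0.866025 ≈ 57.5907

Area = 57.59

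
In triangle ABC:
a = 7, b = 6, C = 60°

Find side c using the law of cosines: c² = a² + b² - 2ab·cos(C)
c² = 7² + 6² − 2·7·6·cos(60°)
cos(60°) ≈ 0.5
c² ≈ 49 + 36 − 84·(0.5) ≈ 85 − 42 ≈ 43
c ≈ √43 ≈ 6.55744

c = 6.557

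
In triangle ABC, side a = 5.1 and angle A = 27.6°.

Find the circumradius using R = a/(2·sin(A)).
R = a/(2·sin(A)) = 5.1/(2·sin(27.6°))
sin(27.6°) ≈ 0.463296
R ≈ 5.1/(2·0.463296) = 5.1/0.926592 ≈ 5.50404

R = 5.504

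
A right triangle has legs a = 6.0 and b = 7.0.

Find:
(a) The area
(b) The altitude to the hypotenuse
(a) The legs are perpendicular, so Area = ½·a·b = ½·6.0·7.0 = ½·42 = 21
(b) Hypotenuse c = √(a² + b²) = √(36 + 49) = √85 ≈ 9.21954
    Area = ½·c·h_c  ⇒  h_c = 2·Area/c = 42/9.21954 ≈ 4.55554

Area = 21, h_c = 4.556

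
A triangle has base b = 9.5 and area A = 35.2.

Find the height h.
A = ½·b·h  ⇒  h = 2A/b = 2·35.2/9.5 = 70.4/9.5 ≈ 7.41053

h = 7.411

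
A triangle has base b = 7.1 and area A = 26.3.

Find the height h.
A = ½·b·h  ⇒  h = 2A/b = 2·26.3/7.1 = 52.6/7.1 ≈ 7.40845

h = 7.408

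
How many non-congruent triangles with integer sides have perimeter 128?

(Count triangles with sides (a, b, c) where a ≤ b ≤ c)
Let a ≤ b ≤ c with a + b + c = 128. The only binding inequality is a + b > c, i.e. 128 − c > c, so c < 128/2; and c ≥ 128/3 since c is the largest side.
So 43 ≤ c ≤ 63. For each c, b runs from ⌈(128 − c)/2⌉ up to c (then a = 128 − b − c satisfies 1 ≤ a ≤ b automatically), giving c − ⌈(128 − c)/2⌉ + 1 choices.
Summing over c: 1 + 3 + 4 + 6 + … + 30 + 31  (21 terms, c = 43, …, 63) = 341
Check (closed form: nearest integer to p²/48 for even p, (p+3)²/48 for odd p): 128²/48 = 16384/48 ≈ 341.33 → 341

341 triangles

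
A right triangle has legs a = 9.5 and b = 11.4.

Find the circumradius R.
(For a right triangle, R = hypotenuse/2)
Hypotenuse c = √(a² + b²) = √(90.25 + 129.96) = √220.21 ≈ 14.8395
R = c/2 ≈ 14.8395/2 ≈ 7.41974

R = 7.42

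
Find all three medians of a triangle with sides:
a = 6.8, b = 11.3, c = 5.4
Median formula: m_a = ½√(2b² + 2c² − a²) (and cyclically). a² = 46.24, b² = 127.69, c² = 29.16.
m_a = ½√(2·127.69 + 2·29.16 − 46.24) = ½√267.46 ≈ ½·16.3542 ≈ 8.1771
m_b = ½√(2·46.24 + 2·29.16 − 127.69) = ½√23.11 ≈ ½·4.80729 ≈ 2.40364
m_c = ½√(2·46.24 + 2·127.69 − 29.16) = ½√318.7 ≈ ½·17.8522 ≈ 8.92609

m_a = 8.177, m_b = 2.404, m_c = 8.926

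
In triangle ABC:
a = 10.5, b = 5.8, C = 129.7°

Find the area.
Two sides and the included angle (SAS): A = ½·a·b·sin(C) = ½·10.5·5.8·sin(129.7°)
sin(129.7°) ≈ 0.7694
A ≈ ½·60.9·0.7694 = 30.45·0.7694 ≈ 23.4282

Area = 23.43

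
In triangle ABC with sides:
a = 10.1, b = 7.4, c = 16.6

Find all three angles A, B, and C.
Law of cosines for each angle (a² = 102.01, b² = 54.76, c² = 275.56):
cos(A) = (b² + c² − a²)/(2bc) = (54.76 + 275.56 − 102.01)/(2·7.4·16.6) = 228.31/245.68 ≈ 0.929298  ⇒  A ≈ 21.6743°
cos(B) = (a² + c² − b²)/(2ac) = (102.01 + 275.56 − 54.76)/(2·10.1·16.6) = 322.81/335.32 ≈ 0.962692  ⇒  B ≈ 15.6999°
cos(C) = (a² + b² − c²)/(2ab) = (102.01 + 54.76 − 275.56)/(2·10.1·7.4) = -118.79/149.48 ≈ -0.794688  ⇒  C ≈ 142.626°
Check: A + B + C ≈ 180°

A = 21.67°, B = 15.7°, C = 142.6°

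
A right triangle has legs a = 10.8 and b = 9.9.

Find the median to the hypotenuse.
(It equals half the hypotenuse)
Hypotenuse c = √(a² + b²) = √(116.64 + 98.01) = √214.65 ≈ 14.6509
Median to hypotenuse = c/2 ≈ 14.6509/2 ≈ 7.32547

Median = 7.325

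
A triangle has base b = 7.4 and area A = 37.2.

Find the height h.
A = ½·b·h  ⇒  h = 2A/b = 2·37.2/7.4 = 74.4/7.4 ≈ 10.0541

h = 10.05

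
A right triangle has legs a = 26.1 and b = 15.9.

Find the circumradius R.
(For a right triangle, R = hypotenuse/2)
Hypotenuse c = √(a² + b²) = √(681.21 + 252.81) = √934.02 ≈ 30.5617
R = c/2 ≈ 30.5617/2 ≈ 15.2809

R = 15.28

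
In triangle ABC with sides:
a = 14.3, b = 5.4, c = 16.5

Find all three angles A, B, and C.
Law of cosines for each angle (a² = 204.49, b² = 29.16, c² = 272.25):
cos(A) = (b² + c² − a²)/(2bc) = (29.16 + 272.25 − 204.49)/(2·5.4·16.5) = 96.92/178.2 ≈ 0.543883  ⇒  A ≈ 57.0516°
cos(B) = (a² + c² − b²)/(2ac) = (204.49 + 272.25 − 29.16)/(2·14.3·16.5) = 447.58/471.9 ≈ 0.948464  ⇒  B ≈ 18.4747°
cos(C) = (a² + b² − c²)/(2ab) = (204.49 + 29.16 − 272.25)/(2·14.3·5.4) = -38.6/154.44 ≈ -0.249935  ⇒  C ≈ 104.474°
Check: A + B + C ≈ 180°

A = 57.05°, B = 18.47°, C = 104.5°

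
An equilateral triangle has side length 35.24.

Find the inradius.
r = Area/s with s the semi-perimeter.
Area = (√3/4)·35.24² = (√3/4)·1241.8576 ≈ 0.433013·1241.8576 ≈ 537.74
s = 3·35.24/2 = 52.86
r ≈ 537.74/52.86 ≈ 10.1729
(Equivalently r = side/(2√3) = 35.24/3.4641 ≈ 10.1729.)

r = 10.17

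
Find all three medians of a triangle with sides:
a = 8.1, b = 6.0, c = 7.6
Median formula: m_a = ½√(2b² + 2c² − a²) (and cyclically). a² = 65.61, b² = 36, c² = 57.76.
m_a = ½√(2·36 + 2·57.76 − 65.61) = ½√121.91 ≈ ½·11.0413 ≈ 5.52064
m_b = ½√(2·65.61 + 2·57.76 − 36) = ½√210.74 ≈ ½·14.5169 ≈ 7.25844
m_c = ½√(2·65.61 + 2·36 − 57.76) = ½√145.46 ≈ ½·12.0607 ≈ 6.03034

m_a = 5.521, m_b = 7.258, m_c = 6.03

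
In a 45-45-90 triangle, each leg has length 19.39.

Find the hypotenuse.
In a 45-45-90 triangle the sides are in ratio 1 : 1 : √2, so hypotenuse = leg·√2.
Hypotenuse = 19.39·√2 ≈ 19.39·1.41421 ≈ 27.4216

Hypotenuse = 19.39√2 = 27.42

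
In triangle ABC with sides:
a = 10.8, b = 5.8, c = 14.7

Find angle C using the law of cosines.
c² = a² + b² − 2ab·cos(C)  ⇒  cos(C) = (a² + b² − c²)/(2ab)
cos(C) = (10.8² + 5.8² − 14.7²)/(2·10.8·5.8) = (116.64 + 33.64 − 216.09)/125.28 = -65.81/125.28 ≈ -0.525303
C = arccos(-0.525303) ≈ 121.689°

C = 121.7°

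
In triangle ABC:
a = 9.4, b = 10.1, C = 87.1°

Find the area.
Two sides and the included angle (SAS): A = ½·a·b·sin(C) = ½·9.4·10.1·sin(87.1°)
sin(87.1°) ≈ 0.998719
A ≈ ½·94.94·0.998719 = 47.47·0.998719 ≈ 47.4092

Area = 47.41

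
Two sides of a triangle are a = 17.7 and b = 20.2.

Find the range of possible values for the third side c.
Triangle inequality: |a − b| < c < a + b
|a − b| = |17.7 − 20.2| = 2.5
a + b = 17.7 + 20.2 = 37.9

2.5 < c < 37.9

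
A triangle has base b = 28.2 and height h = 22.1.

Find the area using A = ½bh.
A = ½·b·h = ½·28.2·22.1 = ½·623.22 = 311.61

Area = 311.61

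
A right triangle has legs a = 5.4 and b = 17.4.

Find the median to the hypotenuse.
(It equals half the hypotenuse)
Hypotenuse c = √(a² + b²) = √(29.16 + 302.76) = √331.92 ≈ 18.2187
Median to hypotenuse = c/2 ≈ 18.2187/2 ≈ 9.10934

Median = 9.109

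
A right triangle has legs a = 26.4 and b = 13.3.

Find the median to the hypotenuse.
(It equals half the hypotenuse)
Hypotenuse c = √(a² + b²) = √(696.96 + 176.89) = √873.85 ≈ 29.561
Median to hypotenuse = c/2 ≈ 29.561/2 ≈ 14.7805

Median = 14.78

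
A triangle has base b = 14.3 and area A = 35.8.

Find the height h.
A = ½·b·h  ⇒  h = 2A/b = 2·35.8/14.3 = 71.6/14.3 ≈ 5.00699

h = 5.007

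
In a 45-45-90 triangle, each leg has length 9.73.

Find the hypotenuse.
In a 45-45-90 triangle the sides are in ratio 1 : 1 : √2, so hypotenuse = leg·√2.
Hypotenuse = 9.73·√2 ≈ 9.73·1.41421 ≈ 13.7603

Hypotenuse = 9.73√2 = 13.76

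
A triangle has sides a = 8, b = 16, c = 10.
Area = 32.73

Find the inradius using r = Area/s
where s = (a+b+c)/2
s = (8 + 16 + 10)/2 = 34/2 = 17
r = Area/s = 32.73/17 ≈ 1.92529

r = 1.925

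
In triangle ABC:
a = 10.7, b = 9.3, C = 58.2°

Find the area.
Two sides and the included angle (SAS): A = ½·a·b·sin(C) = ½·10.7·9.3·sin(58.2°)
sin(58.2°) ≈ 0.849893
A ≈ ½·99.51·0.849893 = 49.755·0.849893 ≈ 42.2864

Area = 42.29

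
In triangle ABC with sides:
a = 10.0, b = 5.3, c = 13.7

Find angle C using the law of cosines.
c² = a² + b² − 2ab·cos(C)  ⇒  cos(C) = (a² + b² − c²)/(2ab)
cos(C) = (10.0² + 5.3² − 13.7²)/(2·10.0·5.3) = (100 + 28.09 − 187.69)/106 = -59.6/106 ≈ -0.562264
C = arccos(-0.562264) ≈ 124.213°

C = 124.2°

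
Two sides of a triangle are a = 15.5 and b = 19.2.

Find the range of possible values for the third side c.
Triangle inequality: |a − b| < c < a + b
|a − b| = |15.5 − 19.2| = 3.7
a + b = 15.5 + 19.2 = 34.7

3.7 < c < 34.7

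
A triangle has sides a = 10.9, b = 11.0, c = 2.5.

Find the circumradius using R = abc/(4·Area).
First find the area with Heron's formula.
s = (10.9 + 11.0 + 2.5)/2 = 12.2
Area = √(s(s−a)(s−b)(s−c)) = √(12.2·1.3·1.2·9.7) ≈ √184.61 ≈ 13.5871
abc = 10.9·11.0·2.5 = 299.75
R = abc/(4·Area) ≈ 299.75/(4·13.5871) = 299.75/54.3486 ≈ 5.51533

R = 5.515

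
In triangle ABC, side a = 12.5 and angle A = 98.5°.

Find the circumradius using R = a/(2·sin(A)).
R = a/(2·sin(A)) = 12.5/(2·sin(98.5°))
sin(98.5°) ≈ 0.989016
R ≈ 12.5/(2·0.989016) = 12.5/1.97803 ≈ 6.31941

R = 6.319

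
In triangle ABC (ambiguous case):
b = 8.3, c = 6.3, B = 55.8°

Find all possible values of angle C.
b/sin(B) = c/sin(C)  ⇒  sin(C) = c·sin(B)/b = 6.3·sin(55.8°)/8.3
sin(55.8°) ≈ 0.827081
sin(C) ≈ 6.3·0.827081/8.3 ≈ 5.21061/8.3 ≈ 0.627784
Candidate 1: C₁ = arcsin(0.627784) ≈ 38.8868°  →  A = 180° − 55.8° − 38.8868° ≈ 85.3132° > 0, valid
Candidate 2: C₂ = 180° − C₁ ≈ 141.113°  →  A = 180° − 55.8° − 141.113° ≈ -16.9132° ≤ 0, not a valid triangle

C = 38.89° (one solution)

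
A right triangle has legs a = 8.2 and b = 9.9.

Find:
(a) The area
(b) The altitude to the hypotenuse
(a) The legs are perpendicular, so Area = ½·a·b = ½·8.2·9.9 = ½·81.18 = 40.59
(b) Hypotenuse c = √(a² + b²) = √(67.24 + 98.01) = √165.25 ≈ 12.855
    Area = ½·c·h_c  ⇒  h_c = 2·Area/c = 81.18/12.855 ≈ 6.31507

Area = 40.59, h_c = 6.315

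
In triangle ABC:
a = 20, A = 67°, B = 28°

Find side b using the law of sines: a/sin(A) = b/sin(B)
a/sin(A) = b/sin(B)  ⇒  b = a·sin(B)/sin(A) = 20·sin(28°)/sin(67°)
sin(28°) ≈ 0.469472, sin(67°) ≈ 0.920505
b ≈ 20·0.469472/0.920505 ≈ 9.38943/0.920505 ≈ 10.2003

b = 10.2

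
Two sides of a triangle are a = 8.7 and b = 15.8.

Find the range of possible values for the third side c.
Triangle inequality: |a − b| < c < a + b
|a − b| = |8.7 − 15.8| = 7.1
a + b = 8.7 + 15.8 = 24.5

7.1 < c < 24.5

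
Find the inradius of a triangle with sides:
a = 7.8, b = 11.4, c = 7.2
r = Area/s where s is the semi-perimeter.
s = (7.8 + 11.4 + 7.2)/2 = 26.4/2 = 13.2
Area = √(s(s−a)(s−b)(s−c)) = √(13.2·5.4·1.8·6) ≈ √769.824 ≈ 27.7457
r ≈ 27.7457/13.2 ≈ 2.10195

r = 2.102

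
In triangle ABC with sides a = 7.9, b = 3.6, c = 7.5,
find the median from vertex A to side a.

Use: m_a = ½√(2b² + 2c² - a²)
m_a = ½√(2·3.6² + 2·7.5² − 7.9²) = ½√(2·12.96 + 2·56.25 − 62.41) = ½√(25.92 + 112.5 − 62.41) = ½√76.01
√76.01 ≈ 8.71837, so m_a ≈ 4.35919

m_a = 4.359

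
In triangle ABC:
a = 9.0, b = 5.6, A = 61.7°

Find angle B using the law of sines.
a/sin(A) = b/sin(B)  ⇒  sin(B) = b·sin(A)/a = 5.6·sin(61.7°)/9.0
sin(61.7°) ≈ 0.880477
sin(B) ≈ 5.6·0.880477/9.0 ≈ 4.93067/9.0 ≈ 0.547853
B = arcsin(0.547853) ≈ 33.2198°
(Since b ≤ a we need B ≤ A, so the obtuse alternative 180° − 33.2198° ≈ 146.78° is rejected.)

B = 33.22°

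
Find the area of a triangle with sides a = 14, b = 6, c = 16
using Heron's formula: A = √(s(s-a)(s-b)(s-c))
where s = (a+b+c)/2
s = (14 + 6 + 16)/2 = 36/2 = 18
s − a = 4, s − b = 12, s − c = 2
s(s−a)(s−b)(s−c) = 18·4·12·2 = 1728
Area = √1728 ≈ 41.5692

s = 18.0, Area = 41.57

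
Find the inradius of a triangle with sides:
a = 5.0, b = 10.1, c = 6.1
r = Area/s where s is the semi-perimeter.
s = (5.0 + 10.1 + 6.1)/2 = 21.2/2 = 10.6
Area = √(s(s−a)(s−b)(s−c)) = √(10.6·5.6·0.5·4.5) ≈ √133.56 ≈ 11.5568
r ≈ 11.5568/10.6 ≈ 1.09027

r = 1.09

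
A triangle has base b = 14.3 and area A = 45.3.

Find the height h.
A = ½·b·h  ⇒  h = 2A/b = 2·45.3/14.3 = 90.6/14.3 ≈ 6.33566

h = 6.336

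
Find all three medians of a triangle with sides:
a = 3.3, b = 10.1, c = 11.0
Median formula: m_a = ½√(2b² + 2c² − a²) (and cyclically). a² = 10.89, b² = 102.01, c² = 121.
m_a = ½√(2·102.01 + 2·121 − 10.89) = ½√435.13 ≈ ½·20.8598 ≈ 10.4299
m_b = ½√(2·10.89 + 2·121 − 102.01) = ½√161.77 ≈ ½·12.7189 ≈ 6.35944
m_c = ½√(2·10.89 + 2·102.01 − 121) = ½√104.8 ≈ ½·10.2372 ≈ 5.11859

m_a = 10.43, m_b = 6.359, m_c = 5.119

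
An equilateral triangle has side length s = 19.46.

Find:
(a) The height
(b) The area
(a) The height splits the triangle into two 30-60-90 halves: h = s·√3/2 = 19.46·1.73205/2 ≈ 33.7057/2 ≈ 16.8529
(b) Area = (√3/4)·s² = (√3/4)·19.46² = (√3/4)·378.6916 ≈ 0.433013·378.6916 ≈ 163.978

Height = 16.85, Area = 164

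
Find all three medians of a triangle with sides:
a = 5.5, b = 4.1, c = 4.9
Median formula: m_a = ½√(2b² + 2c² − a²) (and cyclically). a² = 30.25, b² = 16.81, c² = 24.01.
m_a = ½√(2·16.81 + 2·24.01 − 30.25) = ½√51.39 ≈ ½·7.16868 ≈ 3.58434
m_b = ½√(2·30.25 + 2·24.01 − 16.81) = ½√91.71 ≈ ½·9.57653 ≈ 4.78827
m_c = ½√(2·30.25 + 2·16.81 − 24.01) = ½√70.11 ≈ ½·8.37317 ≈ 4.18659

m_a = 3.584, m_b = 4.788, m_c = 4.187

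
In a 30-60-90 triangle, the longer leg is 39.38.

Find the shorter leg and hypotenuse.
In a 30-60-90 triangle the sides are in ratio 1 : √3 : 2, so short leg = long leg/√3 and hypotenuse = 2·(short leg).
Short leg = 39.38/√3 ≈ 39.38/1.73205 ≈ 22.7361
Hypotenuse = 2·22.7361 ≈ 45.4721

Short leg = 22.74, Hypotenuse = 45.47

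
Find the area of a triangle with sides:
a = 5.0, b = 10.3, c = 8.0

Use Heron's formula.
s = (5.0 + 10.3 + 8.0)/2 = 23.3/2 = 11.65
s − a = 6.65, s − b = 1.35, s − c = 3.65
s(s−a)(s−b)(s−c) = 11.65·6.65·1.35·3.65 ≈ 381.746
Area = √381.746 ≈ 19.5383

Area = 19.54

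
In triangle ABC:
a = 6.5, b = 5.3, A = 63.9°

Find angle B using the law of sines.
a/sin(A) = b/sin(B)  ⇒  sin(B) = b·sin(A)/a = 5.3·sin(63.9°)/6.5
sin(63.9°) ≈ 0.898028
sin(B) ≈ 5.3·0.898028/6.5 ≈ 4.75955/6.5 ≈ 0.732238
B = arcsin(0.732238) ≈ 47.0743°
(Since b ≤ a we need B ≤ A, so the obtuse alternative 180° − 47.0743° ≈ 132.926° is rejected.)

B = 47.07°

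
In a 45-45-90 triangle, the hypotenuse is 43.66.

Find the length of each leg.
In a 45-45-90 triangle hypotenuse = leg·√2, so leg = hypotenuse/√2.
Leg = 43.66/√2 ≈ 43.66/1.41421 ≈ 30.8723

Each leg = 30.87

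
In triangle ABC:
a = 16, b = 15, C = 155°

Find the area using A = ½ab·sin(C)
A = ½·a·b·sin(C) = ½·16·15·sin(155°)
sin(155°) ≈ 0.422618
A ≈ ½·240·0.422618 = 120·0.422618 ≈ 50.7142

Area = 50.71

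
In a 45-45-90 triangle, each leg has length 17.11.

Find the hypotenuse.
In a 45-45-90 triangle the sides are in ratio 1 : 1 : √2, so hypotenuse = leg·√2.
Hypotenuse = 17.11·√2 ≈ 17.11·1.41421 ≈ 24.1972

Hypotenuse = 17.11√2 = 24.2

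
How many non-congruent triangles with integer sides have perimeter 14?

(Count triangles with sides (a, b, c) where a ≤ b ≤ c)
Let a ≤ b ≤ c with a + b + c = 14. The only binding inequality is a + b > c, i.e. 14 − c > c, so c < 14/2; and c ≥ 14/3 since c is the largest side.
So 5 ≤ c ≤ 6. For each c, b runs from ⌈(14 − c)/2⌉ up to c (then a = 14 − b − c satisfies 1 ≤ a ≤ b automatically), giving c − ⌈(14 − c)/2⌉ + 1 choices.
Summing over c: 1 + 3 = 4
Check (closed form: nearest integer to p²/48 for even p, (p+3)²/48 for odd p): 14²/48 = 196/48 ≈ 4.08 → 4

4 triangles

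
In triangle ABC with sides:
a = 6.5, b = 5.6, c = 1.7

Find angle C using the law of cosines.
c² = a² + b² − 2ab·cos(C)  ⇒  cos(C) = (a² + b² − c²)/(2ab)
cos(C) = (6.5² + 5.6² − 1.7²)/(2·6.5·5.6) = (42.25 + 31.36 − 2.89)/72.8 = 70.72/72.8 ≈ 0.971429
C = arccos(0.971429) ≈ 13.7291°

C = 13.73°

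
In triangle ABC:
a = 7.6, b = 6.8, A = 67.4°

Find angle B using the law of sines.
a/sin(A) = b/sin(B)  ⇒  sin(B) = b·sin(A)/a = 6.8·sin(67.4°)/7.6
sin(67.4°) ≈ 0.92321
sin(B) ≈ 6.8·0.92321/7.6 ≈ 6.27783/7.6 ≈ 0.82603
B = arcsin(0.82603) ≈ 55.6931°
(Since b ≤ a we need B ≤ A, so the obtuse alternative 180° − 55.6931° ≈ 124.307° is rejected.)

B = 55.69°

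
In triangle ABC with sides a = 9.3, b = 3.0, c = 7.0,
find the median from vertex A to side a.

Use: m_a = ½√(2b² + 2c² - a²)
m_a = ½√(2·3.0² + 2·7.0² − 9.3²) = ½√(2·9 + 2·49 − 86.49) = ½√(18 + 98 − 86.49) = ½√29.51
√29.51 ≈ 5.43231, so m_a ≈ 2.71616

m_a = 2.716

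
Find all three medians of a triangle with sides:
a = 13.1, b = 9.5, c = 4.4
Median formula: m_a = ½√(2b² + 2c² − a²) (and cyclically). a² = 171.61, b² = 90.25, c² = 19.36.
m_a = ½√(2·90.25 + 2·19.36 − 171.61) = ½√47.61 ≈ ½·6.9 ≈ 3.45
m_b = ½√(2·171.61 + 2·19.36 − 90.25) = ½√291.69 ≈ ½·17.0789 ≈ 8.53947
m_c = ½√(2·171.61 + 2·90.25 − 19.36) = ½√504.36 ≈ ½·22.458 ≈ 11.229

m_a = 3.45, m_b = 8.539, m_c = 11.23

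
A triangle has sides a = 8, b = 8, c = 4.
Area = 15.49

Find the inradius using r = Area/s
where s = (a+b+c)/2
s = (8 + 8 + 4)/2 = 20/2 = 10
r = Area/s = 15.49/10 ≈ 1.549

r = 1.549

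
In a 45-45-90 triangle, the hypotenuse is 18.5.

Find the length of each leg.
In a 45-45-90 triangle hypotenuse = leg·√2, so leg = hypotenuse/√2.
Leg = 18.5/√2 ≈ 18.5/1.41421 ≈ 13.0815

Each leg = 13.08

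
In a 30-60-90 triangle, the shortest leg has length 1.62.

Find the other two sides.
In a 30-60-90 triangle the sides are in ratio 1 : √3 : 2 (short leg : long leg : hypotenuse).
Long leg = 1.62·√3 ≈ 1.62·1.73205 ≈ 2.80592
Hypotenuse = 2·1.62 = 3.24

Long leg = 1.62√3 = 2.806, Hypotenuse = 3.24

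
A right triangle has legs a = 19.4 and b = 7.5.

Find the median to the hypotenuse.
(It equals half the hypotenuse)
Hypotenuse c = √(a² + b²) = √(376.36 + 56.25) = √432.61 ≈ 20.7993
Median to hypotenuse = c/2 ≈ 20.7993/2 ≈ 10.3996

Median = 10.4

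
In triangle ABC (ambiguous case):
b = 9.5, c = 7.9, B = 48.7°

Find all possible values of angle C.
b/sin(B) = c/sin(C)  ⇒  sin(C) = c·sin(B)/b = 7.9·sin(48.7°)/9.5
sin(48.7°) ≈ 0.751264
sin(C) ≈ 7.9·0.751264/9.5 ≈ 5.93499/9.5 ≈ 0.624735
Candidate 1: C₁ = arcsin(0.624735) ≈ 38.6628°  →  A = 180° − 48.7° − 38.6628° ≈ 92.6372° > 0, valid
Candidate 2: C₂ = 180° − C₁ ≈ 141.337°  →  A = 180° − 48.7° − 141.337° ≈ -10.0372° ≤ 0, not a valid triangle

C = 38.66° (one solution)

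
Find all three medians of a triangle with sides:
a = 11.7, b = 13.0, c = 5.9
Median formula: m_a = ½√(2b² + 2c² − a²) (and cyclically). a² = 136.89, b² = 169, c² = 34.81.
m_a = ½√(2·169 + 2·34.81 − 136.89) = ½√270.73 ≈ ½·16.4539 ≈ 8.22694
m_b = ½√(2·136.89 + 2·34.81 − 169) = ½√174.4 ≈ ½·13.2061 ≈ 6.60303
m_c = ½√(2·136.89 + 2·169 − 34.81) = ½√576.97 ≈ ½·24.0202 ≈ 12.0101

m_a = 8.227, m_b = 6.603, m_c = 12.01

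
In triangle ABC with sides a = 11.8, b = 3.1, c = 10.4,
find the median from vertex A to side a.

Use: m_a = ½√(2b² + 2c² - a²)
m_a = ½√(2·3.1² + 2·10.4² − 11.8²) = ½√(2·9.61 + 2·108.16 − 139.24) = ½√(19.22 + 216.32 − 139.24) = ½√96.3
√96.3 ≈ 9.81326, so m_a ≈ 4.90663

m_a = 4.907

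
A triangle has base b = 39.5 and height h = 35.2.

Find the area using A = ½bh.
A = ½·b·h = ½·39.5·35.2 = ½·1390.4 = 695.2

Area = 695.2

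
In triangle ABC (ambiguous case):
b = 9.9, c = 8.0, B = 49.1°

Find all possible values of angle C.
b/sin(B) = c/sin(C)  ⇒  sin(C) = c·sin(B)/b = 8.0·sin(49.1°)/9.9
sin(49.1°) ≈ 0.755853
sin(C) ≈ 8.0·0.755853/9.9 ≈ 6.04683/9.9 ≈ 0.610791
Candidate 1: C₁ = arcsin(0.610791) ≈ 37.6467°  →  A = 180° − 49.1° − 37.6467° ≈ 93.2533° > 0, valid
Candidate 2: C₂ = 180° − C₁ ≈ 142.353°  →  A = 180° − 49.1° − 142.353° ≈ -11.4533° ≤ 0, not a valid triangle

C = 37.65° (one solution)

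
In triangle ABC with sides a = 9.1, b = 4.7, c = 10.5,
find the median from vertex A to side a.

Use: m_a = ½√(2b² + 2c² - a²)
m_a = ½√(2·4.7² + 2·10.5² − 9.1²) = ½√(2·22.09 + 2·110.25 − 82.81) = ½√(44.18 + 220.5 − 82.81) = ½√181.87
√181.87 ≈ 13.4859, so m_a ≈ 6.74296

m_a = 6.743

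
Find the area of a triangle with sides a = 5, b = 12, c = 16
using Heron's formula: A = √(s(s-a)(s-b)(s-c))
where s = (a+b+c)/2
s = (5 + 12 + 16)/2 = 33/2 = 16.5
s − a = 11.5, s − b = 4.5, s − c = 0.5
s(s−a)(s−b)(s−c) = 16.5·11.5·4.5·0.5 = 426.9375
Area = √426.9375 ≈ 20.6625

s = 16.5, Area = 20.66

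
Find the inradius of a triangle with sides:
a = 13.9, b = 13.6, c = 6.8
r = Area/s where s is the semi-perimeter.
s = (13.9 + 13.6 + 6.8)/2 = 34.3/2 = 17.15
Area = √(s(s−a)(s−b)(s−c)) = √(17.15·3.25·3.55·10.35) ≈ √2047.94 ≈ 45.2541
r ≈ 45.2541/17.15 ≈ 2.63872

r = 2.639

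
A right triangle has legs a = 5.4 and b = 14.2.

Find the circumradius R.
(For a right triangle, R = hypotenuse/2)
Hypotenuse c = √(a² + b²) = √(29.16 + 201.64) = √230.8 ≈ 15.1921
R = c/2 ≈ 15.1921/2 ≈ 7.59605

R = 7.596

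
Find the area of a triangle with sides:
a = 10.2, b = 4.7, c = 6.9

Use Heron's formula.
s = (10.2 + 4.7 + 6.9)/2 = 21.8/2 = 10.9
s − a = 0.7, s − b = 6.2, s − c = 4
s(s−a)(s−b)(s−c) = 10.9·0.7·6.2·4 ≈ 189.224
Area = √189.224 ≈ 13.7559

Area = 13.76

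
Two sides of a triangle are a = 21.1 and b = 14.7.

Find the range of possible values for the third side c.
Triangle inequality: |a − b| < c < a + b
|a − b| = |21.1 − 14.7| = 6.4
a + b = 21.1 + 14.7 = 35.8

6.4 < c < 35.8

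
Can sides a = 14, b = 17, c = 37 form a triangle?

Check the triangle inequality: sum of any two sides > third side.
a + b vs c: 14 + 17 = 31 ≤ 37  ✗
a + c vs b: 14 + 37 = 51 > 17  ✓
b + c vs a: 17 + 37 = 54 > 14  ✓

No: 14 + 17 = 31 is not > 37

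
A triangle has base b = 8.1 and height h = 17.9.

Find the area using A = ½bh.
A = ½·b·h = ½·8.1·17.9 = ½·144.99 = 72.495

Area = 72.495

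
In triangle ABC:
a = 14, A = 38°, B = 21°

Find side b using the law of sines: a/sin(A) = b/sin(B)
a/sin(A) = b/sin(B)  ⇒  b = a·sin(B)/sin(A) = 14·sin(21°)/sin(38°)
sin(21°) ≈ 0.358368, sin(38°) ≈ 0.615661
b ≈ 14·0.358368/0.615661 ≈ 5.01715/0.615661 ≈ 8.1492

b = 8.149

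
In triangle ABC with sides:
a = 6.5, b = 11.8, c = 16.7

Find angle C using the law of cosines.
c² = a² + b² − 2ab·cos(C)  ⇒  cos(C) = (a² + b² − c²)/(2ab)
cos(C) = (6.5² + 11.8² − 16.7²)/(2·6.5·11.8) = (42.25 + 139.24 − 278.89)/153.4 = -97.4/153.4 ≈ -0.634941
C = arccos(-0.634941) ≈ 129.416°

C = 129.4°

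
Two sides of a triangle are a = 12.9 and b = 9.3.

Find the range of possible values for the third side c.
Triangle inequality: |a − b| < c < a + b
|a − b| = |12.9 − 9.3| = 3.6
a + b = 12.9 + 9.3 = 22.2

3.6 < c < 22.2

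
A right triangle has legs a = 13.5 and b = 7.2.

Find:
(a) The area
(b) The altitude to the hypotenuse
(a) The legs are perpendicular, so Area = ½·a·b = ½·13.5·7.2 = ½·97.2 = 48.6
(b) Hypotenuse c = √(a² + b²) = √(182.25 + 51.84) = √234.09 ≈ 15.3
    Area = ½·c·h_c  ⇒  h_c = 2·Area/c = 97.2/15.3 ≈ 6.35294

Area = 48.6, h_c = 6.353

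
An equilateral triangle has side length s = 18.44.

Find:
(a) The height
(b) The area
(a) The height splits the triangle into two 30-60-90 halves: h = s·√3/2 = 18.44·1.73205/2 ≈ 31.939/2 ≈ 15.9695
(b) Area = (√3/4)·s² = (√3/4)·18.44² = (√3/4)·340.0336 ≈ 0.433013·340.0336 ≈ 147.239

Height = 15.97, Area = 147.2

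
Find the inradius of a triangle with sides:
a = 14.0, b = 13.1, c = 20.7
r = Area/s where s is the semi-perimeter.
s = (14.0 + 13.1 + 20.7)/2 = 47.8/2 = 23.9
Area = √(s(s−a)(s−b)(s−c)) = √(23.9·9.9·10.8·3.2) ≈ √8177.24 ≈ 90.4281
r ≈ 90.4281/23.9 ≈ 3.7836

r = 3.784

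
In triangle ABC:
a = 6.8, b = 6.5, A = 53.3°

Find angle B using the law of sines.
a/sin(A) = b/sin(B)  ⇒  sin(B) = b·sin(A)/a = 6.5·sin(53.3°)/6.8
sin(53.3°) ≈ 0.801776
sin(B) ≈ 6.5·0.801776/6.8 ≈ 5.21154/6.8 ≈ 0.766403
B = arcsin(0.766403) ≈ 50.032°
(Since b ≤ a we need B ≤ A, so the obtuse alternative 180° − 50.032° ≈ 129.968° is rejected.)

B = 50.03°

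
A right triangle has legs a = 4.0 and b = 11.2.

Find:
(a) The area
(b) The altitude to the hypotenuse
(a) The legs are perpendicular, so Area = ½·a·b = ½·4.0·11.2 = ½·44.8 = 22.4
(b) Hypotenuse c = √(a² + b²) = √(16 + 125.44) = √141.44 ≈ 11.8929
    Area = ½·c·h_c  ⇒  h_c = 2·Area/c = 44.8/11.8929 ≈ 3.76697

Area = 22.4, h_c = 3.767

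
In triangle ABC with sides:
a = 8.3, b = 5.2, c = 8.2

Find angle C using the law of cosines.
c² = a² + b² − 2ab·cos(C)  ⇒  cos(C) = (a² + b² − c²)/(2ab)
cos(C) = (8.3² + 5.2² − 8.2²)/(2·8.3·5.2) = (68.89 + 27.04 − 67.24)/86.32 = 28.69/86.32 ≈ 0.332368
C = arccos(0.332368) ≈ 70.5874°

C = 70.59°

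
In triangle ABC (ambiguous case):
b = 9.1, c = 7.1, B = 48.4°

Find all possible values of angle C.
b/sin(B) = c/sin(C)  ⇒  sin(C) = c·sin(B)/b = 7.1·sin(48.4°)/9.1
sin(48.4°) ≈ 0.747798
sin(C) ≈ 7.1·0.747798/9.1 ≈ 5.30937/9.1 ≈ 0.583447
Candidate 1: C₁ = arcsin(0.583447) ≈ 35.6933°  →  A = 180° − 48.4° − 35.6933° ≈ 95.9067° > 0, valid
Candidate 2: C₂ = 180° − C₁ ≈ 144.307°  →  A = 180° − 48.4° − 144.307° ≈ -12.7067° ≤ 0, not a valid triangle

C = 35.69° (one solution)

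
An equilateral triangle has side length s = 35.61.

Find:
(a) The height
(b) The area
(a) The height splits the triangle into two 30-60-90 halves: h = s·√3/2 = 35.61·1.73205/2 ≈ 61.6783/2 ≈ 30.8392
(b) Area = (√3/4)·s² = (√3/4)·35.61² = (√3/4)·1268.0721 ≈ 0.433013·1268.0721 ≈ 549.091

Height = 30.84, Area = 549.1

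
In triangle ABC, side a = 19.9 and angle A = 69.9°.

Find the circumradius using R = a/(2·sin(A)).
R = a/(2·sin(A)) = 19.9/(2·sin(69.9°))
sin(69.9°) ≈ 0.939094
R ≈ 19.9/(2·0.939094) = 19.9/1.87819 ≈ 10.5953

R = 10.6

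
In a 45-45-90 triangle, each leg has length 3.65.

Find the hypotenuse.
In a 45-45-90 triangle the sides are in ratio 1 : 1 : √2, so hypotenuse = leg·√2.
Hypotenuse = 3.65·√2 ≈ 3.65·1.41421 ≈ 5.16188

Hypotenuse = 3.65√2 = 5.162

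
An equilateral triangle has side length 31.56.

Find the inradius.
r = Area/s with s the semi-perimeter.
Area = (√3/4)·31.56² = (√3/4)·996.0336 ≈ 0.433013·996.0336 ≈ 431.295
s = 3·31.56/2 = 47.34
r ≈ 431.295/47.34 ≈ 9.11059
(Equivalently r = side/(2√3) = 31.56/3.4641 ≈ 9.11059.)

r = 9.111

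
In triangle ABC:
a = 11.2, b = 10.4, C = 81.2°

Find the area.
Two sides and the included angle (SAS): A = ½·a·b·sin(C) = ½·11.2·10.4·sin(81.2°)
sin(81.2°) ≈ 0.988228
A ≈ ½·116.48·0.988228 = 58.24·0.988228 ≈ 57.5544

Area = 57.55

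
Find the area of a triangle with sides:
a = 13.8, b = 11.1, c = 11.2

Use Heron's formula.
s = (13.8 + 11.1 + 11.2)/2 = 36.1/2 = 18.05
s − a = 4.25, s − b = 6.95, s − c = 6.85
s(s−a)(s−b)(s−c) = 18.05·4.25·6.95·6.85 ≈ 3652.09
Area = √3652.09 ≈ 60.4325

Area = 60.43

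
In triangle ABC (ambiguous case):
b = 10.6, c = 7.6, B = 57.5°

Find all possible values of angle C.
b/sin(B) = c/sin(C)  ⇒  sin(C) = c·sin(B)/b = 7.6·sin(57.5°)/10.6
sin(57.5°) ≈ 0.843391
sin(C) ≈ 7.6·0.843391/10.6 ≈ 6.40977/10.6 ≈ 0.604696
Candidate 1: C₁ = arcsin(0.604696) ≈ 37.207°  →  A = 180° − 57.5° − 37.207° ≈ 85.293° > 0, valid
Candidate 2: C₂ = 180° − C₁ ≈ 142.793°  →  A = 180° − 57.5° − 142.793° ≈ -20.293° ≤ 0, not a valid triangle

C = 37.21° (one solution)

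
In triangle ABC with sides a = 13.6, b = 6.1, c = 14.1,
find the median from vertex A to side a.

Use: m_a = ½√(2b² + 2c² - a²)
m_a = ½√(2·6.1² + 2·14.1² − 13.6²) = ½√(2·37.21 + 2·198.81 − 184.96) = ½√(74.42 + 397.62 − 184.96) = ½√287.08
√287.08 ≈ 16.9434, so m_a ≈ 8.47172

m_a = 8.472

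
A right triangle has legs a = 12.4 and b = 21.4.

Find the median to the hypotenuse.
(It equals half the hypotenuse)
Hypotenuse c = √(a² + b²) = √(153.76 + 457.96) = √611.72 ≈ 24.733
Median to hypotenuse = c/2 ≈ 24.733/2 ≈ 12.3665

Median = 12.37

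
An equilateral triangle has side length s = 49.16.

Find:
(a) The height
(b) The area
(a) The height splits the triangle into two 30-60-90 halves: h = s·√3/2 = 49.16·1.73205/2 ≈ 85.1476/2 ≈ 42.5738
(b) Area = (√3/4)·s² = (√3/4)·49.16² = (√3/4)·2416.7056 ≈ 0.433013·2416.7056 ≈ 1046.46

Height = 42.57, Area = 1046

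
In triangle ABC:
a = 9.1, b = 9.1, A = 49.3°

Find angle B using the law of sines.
a/sin(A) = b/sin(B)  ⇒  sin(B) = b·sin(A)/a = 9.1·sin(49.3°)/9.1
sin(49.3°) ≈ 0.758134
sin(B) ≈ 9.1·0.758134/9.1 ≈ 6.89902/9.1 ≈ 0.758134
B = arcsin(0.758134) ≈ 49.3°
(Since b ≤ a we need B ≤ A, so the obtuse alternative 180° − 49.3° ≈ 130.7° is rejected.)

B = 49.3°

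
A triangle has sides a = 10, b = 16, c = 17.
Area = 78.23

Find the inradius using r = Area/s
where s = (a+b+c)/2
s = (10 + 16 + 17)/2 = 43/2 = 21.5
r = Area/s = 78.23/21.5 ≈ 3.6386

r = 3.639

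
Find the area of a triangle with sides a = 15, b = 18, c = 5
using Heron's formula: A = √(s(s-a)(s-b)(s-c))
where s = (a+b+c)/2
s = (15 + 18 + 5)/2 = 38/2 = 19
s − a = 4, s − b = 1, s − c = 14
s(s−a)(s−b)(s−c) = 19·4·1·14 = 1064
Area = √1064 ≈ 32.619

s = 19.0, Area = 32.62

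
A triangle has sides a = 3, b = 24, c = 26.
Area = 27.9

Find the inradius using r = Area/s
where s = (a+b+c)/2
s = (3 + 24 + 26)/2 = 53/2 = 26.5
r = Area/s = 27.9/26.5 ≈ 1.05283

r = 1.053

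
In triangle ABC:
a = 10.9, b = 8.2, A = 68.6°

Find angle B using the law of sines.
a/sin(A) = b/sin(B)  ⇒  sin(B) = b·sin(A)/a = 8.2·sin(68.6°)/10.9
sin(68.6°) ≈ 0.931056
sin(B) ≈ 8.2·0.931056/10.9 ≈ 7.63466/10.9 ≈ 0.700427
B = arcsin(0.700427) ≈ 44.4613°
(Since b ≤ a we need B ≤ A, so the obtuse alternative 180° − 44.4613° ≈ 135.539° is rejected.)

B = 44.46°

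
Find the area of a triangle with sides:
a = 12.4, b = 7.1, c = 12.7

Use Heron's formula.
s = (12.4 + 7.1 + 12.7)/2 = 32.2/2 = 16.1
s − a = 3.7, s − b = 9, s − c = 3.4
s(s−a)(s−b)(s−c) = 16.1·3.7·9·3.4 ≈ 1822.84
Area = √1822.84 ≈ 42.6948

Area = 42.69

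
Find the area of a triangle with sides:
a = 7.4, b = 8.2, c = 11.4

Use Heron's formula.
s = (7.4 + 8.2 + 11.4)/2 = 27/2 = 13.5
s − a = 6.1, s − b = 5.3, s − c = 2.1
s(s−a)(s−b)(s−c) = 13.5·6.1·5.3·2.1 ≈ 916.556
Area = √916.556 ≈ 30.2747

Area = 30.27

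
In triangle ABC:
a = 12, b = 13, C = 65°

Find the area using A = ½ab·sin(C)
A = ½·a·b·sin(C) = ½·12·13·sin(65°)
sin(65°) ≈ 0.906308
A ≈ ½·156·0.906308 = 78·0.906308 ≈ 70.692

Area = 70.69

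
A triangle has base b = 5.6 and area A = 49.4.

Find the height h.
A = ½·b·h  ⇒  h = 2A/b = 2·49.4/5.6 = 98.8/5.6 ≈ 17.6429

h = 17.64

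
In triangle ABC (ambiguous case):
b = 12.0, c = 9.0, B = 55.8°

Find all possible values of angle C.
b/sin(B) = c/sin(C)  ⇒  sin(C) = c·sin(B)/b = 9.0·sin(55.8°)/12.0
sin(55.8°) ≈ 0.827081
sin(C) ≈ 9.0·0.827081/12.0 ≈ 7.44373/12.0 ≈ 0.62031
Candidate 1: C₁ = arcsin(0.62031) ≈ 38.3388°  →  A = 180° − 55.8° − 38.3388° ≈ 85.8612° > 0, valid
Candidate 2: C₂ = 180° − C₁ ≈ 141.661°  →  A = 180° − 55.8° − 141.661° ≈ -17.4612° ≤ 0, not a valid triangle

C = 38.34° (one solution)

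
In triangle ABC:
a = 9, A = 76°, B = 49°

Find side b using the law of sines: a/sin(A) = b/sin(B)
a/sin(A) = b/sin(B)  ⇒  b = a·sin(B)/sin(A) = 9·sin(49°)/sin(76°)
sin(49°) ≈ 0.75471, sin(76°) ≈ 0.970296
b ≈ 9·0.75471/0.970296 ≈ 6.79239/0.970296 ≈ 7.00033

b = 7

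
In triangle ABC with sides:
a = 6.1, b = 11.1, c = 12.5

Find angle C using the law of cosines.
c² = a² + b² − 2ab·cos(C)  ⇒  cos(C) = (a² + b² − c²)/(2ab)
cos(C) = (6.1² + 11.1² − 12.5²)/(2·6.1·11.1) = (37.21 + 123.21 − 156.25)/135.42 = 4.17/135.42 ≈ 0.0307931
C = arccos(0.0307931) ≈ 88.2354°

C = 88.24°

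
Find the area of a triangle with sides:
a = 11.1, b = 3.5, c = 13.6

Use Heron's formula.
s = (11.1 + 3.5 + 13.6)/2 = 28.2/2 = 14.1
s − a = 3, s − b = 10.6, s − c = 0.5
s(s−a)(s−b)(s−c) = 14.1·3·10.6·0.5 ≈ 224.19
Area = √224.19 ≈ 14.973

Area = 14.97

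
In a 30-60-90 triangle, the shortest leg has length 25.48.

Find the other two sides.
In a 30-60-90 triangle the sides are in ratio 1 : √3 : 2 (short leg : long leg : hypotenuse).
Long leg = 25.48·√3 ≈ 25.48·1.73205 ≈ 44.1327
Hypotenuse = 2·25.48 = 50.96

Long leg = 25.48√3 = 44.13, Hypotenuse = 50.96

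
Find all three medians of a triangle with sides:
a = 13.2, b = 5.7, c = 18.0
Median formula: m_a = ½√(2b² + 2c² − a²) (and cyclically). a² = 174.24, b² = 32.49, c² = 324.
m_a = ½√(2·32.49 + 2·324 − 174.24) = ½√538.74 ≈ ½·23.2108 ≈ 11.6054
m_b = ½√(2·174.24 + 2·324 − 32.49) = ½√963.99 ≈ ½·31.0482 ≈ 15.5241
m_c = ½√(2·174.24 + 2·32.49 − 324) = ½√89.46 ≈ ½·9.45833 ≈ 4.72916

m_a = 11.61, m_b = 15.52, m_c = 4.729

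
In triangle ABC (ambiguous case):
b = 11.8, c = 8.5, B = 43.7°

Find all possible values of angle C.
b/sin(B) = c/sin(C)  ⇒  sin(C) = c·sin(B)/b = 8.5·sin(43.7°)/11.8
sin(43.7°) ≈ 0.690882
sin(C) ≈ 8.5·0.690882/11.8 ≈ 5.8725/11.8 ≈ 0.49767
Candidate 1: C₁ = arcsin(0.49767) ≈ 29.8459°  →  A = 180° − 43.7° − 29.8459° ≈ 106.454° > 0, valid
Candidate 2: C₂ = 180° − C₁ ≈ 150.154°  →  A = 180° − 43.7° − 150.154° ≈ -13.8541° ≤ 0, not a valid triangle

C = 29.85° (one solution)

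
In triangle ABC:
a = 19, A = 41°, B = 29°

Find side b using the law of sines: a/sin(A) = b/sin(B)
a/sin(A) = b/sin(B)  ⇒  b = a·sin(B)/sin(A) = 19·sin(29°)/sin(41°)
sin(29°) ≈ 0.48481, sin(41°) ≈ 0.656059
b ≈ 19·0.48481/0.656059 ≈ 9.21138/0.656059 ≈ 14.0405

b = 14.04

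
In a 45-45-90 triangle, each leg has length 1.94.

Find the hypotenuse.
In a 45-45-90 triangle the sides are in ratio 1 : 1 : √2, so hypotenuse = leg·√2.
Hypotenuse = 1.94·√2 ≈ 1.94·1.41421 ≈ 2.74357

Hypotenuse = 1.94√2 = 2.744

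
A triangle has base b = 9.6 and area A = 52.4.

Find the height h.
A = ½·b·h  ⇒  h = 2A/b = 2·52.4/9.6 = 104.8/9.6 ≈ 10.9167

h = 10.92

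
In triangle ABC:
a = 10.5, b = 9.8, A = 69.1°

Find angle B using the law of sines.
a/sin(A) = b/sin(B)  ⇒  sin(B) = b·sin(A)/a = 9.8·sin(69.1°)/10.5
sin(69.1°) ≈ 0.934204
sin(B) ≈ 9.8·0.934204/10.5 ≈ 9.1552/10.5 ≈ 0.871924
B = arcsin(0.871924) ≈ 60.683°
(Since b ≤ a we need B ≤ A, so the obtuse alternative 180° − 60.683° ≈ 119.317° is rejected.)

B = 60.68°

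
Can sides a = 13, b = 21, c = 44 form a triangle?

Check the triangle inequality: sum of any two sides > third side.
a + b vs c: 13 + 21 = 34 ≤ 44  ✗
a + c vs b: 13 + 44 = 57 > 21  ✓
b + c vs a: 21 + 44 = 65 > 13  ✓

No: 13 + 21 = 34 is not > 44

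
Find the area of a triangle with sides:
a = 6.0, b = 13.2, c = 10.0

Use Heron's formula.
s = (6.0 + 13.2 + 10.0)/2 = 29.2/2 = 14.6
s − a = 8.6, s − b = 1.4, s − c = 4.6
s(s−a)(s−b)(s−c) = 14.6·8.6·1.4·4.6 ≈ 808.606
Area = √808.606 ≈ 28.436

Area = 28.44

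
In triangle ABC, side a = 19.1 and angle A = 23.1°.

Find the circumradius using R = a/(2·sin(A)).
R = a/(2·sin(A)) = 19.1/(2·sin(23.1°))
sin(23.1°) ≈ 0.392337
R ≈ 19.1/(2·0.392337) = 19.1/0.784674 ≈ 24.3413

R = 24.34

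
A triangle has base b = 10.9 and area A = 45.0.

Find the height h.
A = ½·b·h  ⇒  h = 2A/b = 2·45.0/10.9 = 90/10.9 ≈ 8.25688

h = 8.257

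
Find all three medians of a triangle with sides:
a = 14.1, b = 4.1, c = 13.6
Median formula: m_a = ½√(2b² + 2c² − a²) (and cyclically). a² = 198.81, b² = 16.81, c² = 184.96.
m_a = ½√(2·16.81 + 2·184.96 − 198.81) = ½√204.73 ≈ ½·14.3084 ≈ 7.15419
m_b = ½√(2·198.81 + 2·184.96 − 16.81) = ½√750.73 ≈ ½·27.3995 ≈ 13.6997
m_c = ½√(2·198.81 + 2·16.81 − 184.96) = ½√246.28 ≈ ½·15.6933 ≈ 7.84666

m_a = 7.154, m_b = 13.7, m_c = 7.847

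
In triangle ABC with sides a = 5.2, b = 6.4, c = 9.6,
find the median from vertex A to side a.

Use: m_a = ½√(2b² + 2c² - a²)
m_a = ½√(2·6.4² + 2·9.6² − 5.2²) = ½√(2·40.96 + 2·92.16 − 27.04) = ½√(81.92 + 184.32 − 27.04) = ½√239.2
√239.2 ≈ 15.4661, so m_a ≈ 7.73305

m_a = 7.733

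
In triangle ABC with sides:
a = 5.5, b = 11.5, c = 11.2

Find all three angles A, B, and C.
Law of cosines for each angle (a² = 30.25, b² = 132.25, c² = 125.44):
cos(A) = (b² + c² − a²)/(2bc) = (132.25 + 125.44 − 30.25)/(2·11.5·11.2) = 227.44/257.6 ≈ 0.882919  ⇒  A ≈ 28.0035°
cos(B) = (a² + c² − b²)/(2ac) = (30.25 + 125.44 − 132.25)/(2·5.5·11.2) = 23.44/123.2 ≈ 0.19026  ⇒  B ≈ 79.0321°
cos(C) = (a² + b² − c²)/(2ab) = (30.25 + 132.25 − 125.44)/(2·5.5·11.5) = 37.06/126.5 ≈ 0.292964  ⇒  C ≈ 72.9645°
Check: A + B + C ≈ 180°

A = 28°, B = 79.03°, C = 72.96°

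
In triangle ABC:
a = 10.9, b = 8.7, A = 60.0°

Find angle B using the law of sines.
a/sin(A) = b/sin(B)  ⇒  sin(B) = b·sin(A)/a = 8.7·sin(60.0°)/10.9
sin(60.0°) ≈ 0.866025
sin(B) ≈ 8.7·0.866025/10.9 ≈ 7.53442/10.9 ≈ 0.691231
B = arcsin(0.691231) ≈ 43.7277°
(Since b ≤ a we need B ≤ A, so the obtuse alternative 180° − 43.7277° ≈ 136.272° is rejected.)

B = 43.73°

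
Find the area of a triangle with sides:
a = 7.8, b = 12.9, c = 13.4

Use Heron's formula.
s = (7.8 + 12.9 + 13.4)/2 = 34.1/2 = 17.05
s − a = 9.25, s − b = 4.15, s − c = 3.65
s(s−a)(s−b)(s−c) = 17.05·9.25·4.15·3.65 ≈ 2388.95
Area = √2388.95 ≈ 48.8769

Area = 48.88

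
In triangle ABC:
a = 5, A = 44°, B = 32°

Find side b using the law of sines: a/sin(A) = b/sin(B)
a/sin(A) = b/sin(B)  ⇒  b = a·sin(B)/sin(A) = 5·sin(32°)/sin(44°)
sin(32°) ≈ 0.529919, sin(44°) ≈ 0.694658
b ≈ 5·0.529919/0.694658 ≈ 2.6496/0.694658 ≈ 3.81424

b = 3.814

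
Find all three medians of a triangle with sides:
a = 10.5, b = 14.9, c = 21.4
Median formula: m_a = ½√(2b² + 2c² − a²) (and cyclically). a² = 110.25, b² = 222.01, c² = 457.96.
m_a = ½√(2·222.01 + 2·457.96 − 110.25) = ½√1249.69 ≈ ½·35.351 ≈ 17.6755
m_b = ½√(2·110.25 + 2·457.96 − 222.01) = ½√914.41 ≈ ½·30.2392 ≈ 15.1196
m_c = ½√(2·110.25 + 2·222.01 − 457.96) = ½√206.56 ≈ ½·14.3722 ≈ 7.1861

m_a = 17.68, m_b = 15.12, m_c = 7.186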